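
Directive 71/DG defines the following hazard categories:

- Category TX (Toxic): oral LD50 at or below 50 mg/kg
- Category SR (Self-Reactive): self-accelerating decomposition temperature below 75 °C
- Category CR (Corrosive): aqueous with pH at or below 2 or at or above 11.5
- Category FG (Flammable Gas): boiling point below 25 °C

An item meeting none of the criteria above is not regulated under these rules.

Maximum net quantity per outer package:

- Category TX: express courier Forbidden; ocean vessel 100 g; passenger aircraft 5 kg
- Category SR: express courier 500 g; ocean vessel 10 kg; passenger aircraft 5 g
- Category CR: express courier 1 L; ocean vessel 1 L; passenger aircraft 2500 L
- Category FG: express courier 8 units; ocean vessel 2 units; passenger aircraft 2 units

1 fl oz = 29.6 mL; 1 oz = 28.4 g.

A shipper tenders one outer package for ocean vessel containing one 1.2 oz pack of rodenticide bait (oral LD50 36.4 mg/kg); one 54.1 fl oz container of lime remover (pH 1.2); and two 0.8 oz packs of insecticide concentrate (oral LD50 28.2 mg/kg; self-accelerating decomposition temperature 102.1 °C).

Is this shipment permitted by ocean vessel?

No

Rodenticide bait: oral LD50 36.4 mg/kg ≤ 50 mg/kg → Category TX (Toxic).
The lime remover has pH 1.2, which is ≤ 2, so it is Category CR (Corrosive).
Insecticide concentrate: oral LD50 28.2 mg/kg ≤ 50 mg/kg → Category TX (Toxic).
Category TX net quantity: (one 1.2 oz pack = 34.08 g) + (two 0.8 oz packs = 45.44 g) = 79.52 g.
That is within the Category TX ocean vessel limit of 100 g.
Category CR quantity: one 54.1 fl oz container = 1601.36 mL.
1601.36 mL exceeds the ocean vessel limit of 1 L for Category CR.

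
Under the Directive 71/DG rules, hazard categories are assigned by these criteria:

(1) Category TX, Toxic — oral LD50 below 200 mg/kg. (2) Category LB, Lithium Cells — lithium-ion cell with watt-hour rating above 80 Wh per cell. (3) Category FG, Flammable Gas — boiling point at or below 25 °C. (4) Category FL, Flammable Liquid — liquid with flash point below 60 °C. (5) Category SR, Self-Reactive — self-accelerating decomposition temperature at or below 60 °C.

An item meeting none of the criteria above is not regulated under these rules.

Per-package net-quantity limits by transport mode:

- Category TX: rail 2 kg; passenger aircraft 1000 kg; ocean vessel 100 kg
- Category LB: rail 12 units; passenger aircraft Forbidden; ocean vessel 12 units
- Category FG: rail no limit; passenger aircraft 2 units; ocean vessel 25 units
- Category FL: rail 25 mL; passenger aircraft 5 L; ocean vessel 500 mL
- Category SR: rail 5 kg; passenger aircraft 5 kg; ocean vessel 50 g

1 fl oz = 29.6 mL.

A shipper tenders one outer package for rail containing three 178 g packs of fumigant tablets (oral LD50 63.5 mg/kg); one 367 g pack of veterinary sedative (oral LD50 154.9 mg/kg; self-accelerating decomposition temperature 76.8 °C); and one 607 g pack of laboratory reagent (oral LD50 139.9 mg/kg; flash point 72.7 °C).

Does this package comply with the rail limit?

The fumigant tablets have oral LD50 63.5 mg/kg, which is < 200 mg/kg, so they are Category TX (Toxic).
The veterinary sedative has oral LD50 154.9 mg/kg, which is < 200 mg/kg, so it is Category TX (Toxic).
With oral LD50 139.9 mg/kg (< 200 mg/kg), the laboratory reagent falls in Category TX.
Category TX net quantity: (three 178 g packs = 534 g) + 367 g + 607 g = 1.508 kg.
1.508 kg is within the rail limit of 2 kg for Category TX.

Yes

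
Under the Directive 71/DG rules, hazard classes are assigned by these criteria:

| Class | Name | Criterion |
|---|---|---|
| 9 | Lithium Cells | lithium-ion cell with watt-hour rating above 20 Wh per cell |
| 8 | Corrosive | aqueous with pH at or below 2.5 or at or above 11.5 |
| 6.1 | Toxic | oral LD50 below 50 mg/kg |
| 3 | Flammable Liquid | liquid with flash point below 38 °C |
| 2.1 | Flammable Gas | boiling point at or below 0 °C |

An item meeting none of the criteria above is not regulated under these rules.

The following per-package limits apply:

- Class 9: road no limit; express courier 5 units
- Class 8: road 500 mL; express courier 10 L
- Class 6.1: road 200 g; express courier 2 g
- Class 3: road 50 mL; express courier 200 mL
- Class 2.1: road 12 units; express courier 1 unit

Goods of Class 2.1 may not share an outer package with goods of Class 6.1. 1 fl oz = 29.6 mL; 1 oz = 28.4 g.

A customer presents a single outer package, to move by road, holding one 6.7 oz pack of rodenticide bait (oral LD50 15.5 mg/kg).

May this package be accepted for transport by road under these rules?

Yes

The rodenticide bait has oral LD50 15.5 mg/kg, which is < 50 mg/kg, so it is Class 6.1 (Toxic).
Class 6.1 quantity: one 6.7 oz pack = 190.28 g.
That is within the Class 6.1 road limit of 200 g.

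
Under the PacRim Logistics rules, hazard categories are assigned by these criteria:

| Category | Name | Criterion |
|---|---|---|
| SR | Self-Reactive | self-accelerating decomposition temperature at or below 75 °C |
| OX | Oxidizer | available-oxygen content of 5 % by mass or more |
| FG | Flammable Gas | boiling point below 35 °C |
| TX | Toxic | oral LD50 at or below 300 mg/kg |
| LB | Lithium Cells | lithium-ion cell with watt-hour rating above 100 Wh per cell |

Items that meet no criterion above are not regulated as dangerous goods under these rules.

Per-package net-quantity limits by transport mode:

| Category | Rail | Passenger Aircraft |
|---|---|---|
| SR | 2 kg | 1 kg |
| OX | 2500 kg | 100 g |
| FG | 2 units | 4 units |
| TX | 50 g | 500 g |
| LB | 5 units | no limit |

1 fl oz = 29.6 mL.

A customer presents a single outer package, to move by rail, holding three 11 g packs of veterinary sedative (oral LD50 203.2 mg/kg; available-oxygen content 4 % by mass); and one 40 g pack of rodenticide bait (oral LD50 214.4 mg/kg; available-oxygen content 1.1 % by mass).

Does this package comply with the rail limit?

Veterinary sedative: oral LD50 203.2 mg/kg ≤ 300 mg/kg → Category TX (Toxic).
Rodenticide bait: oral LD50 214.4 mg/kg ≤ 300 mg/kg → Category TX (Toxic).
Total Category TX: (three 11 g packs = 33 g) + 40 g = 73 g.
73 g > 50 g (rail limit, Category TX) — over the limit.

No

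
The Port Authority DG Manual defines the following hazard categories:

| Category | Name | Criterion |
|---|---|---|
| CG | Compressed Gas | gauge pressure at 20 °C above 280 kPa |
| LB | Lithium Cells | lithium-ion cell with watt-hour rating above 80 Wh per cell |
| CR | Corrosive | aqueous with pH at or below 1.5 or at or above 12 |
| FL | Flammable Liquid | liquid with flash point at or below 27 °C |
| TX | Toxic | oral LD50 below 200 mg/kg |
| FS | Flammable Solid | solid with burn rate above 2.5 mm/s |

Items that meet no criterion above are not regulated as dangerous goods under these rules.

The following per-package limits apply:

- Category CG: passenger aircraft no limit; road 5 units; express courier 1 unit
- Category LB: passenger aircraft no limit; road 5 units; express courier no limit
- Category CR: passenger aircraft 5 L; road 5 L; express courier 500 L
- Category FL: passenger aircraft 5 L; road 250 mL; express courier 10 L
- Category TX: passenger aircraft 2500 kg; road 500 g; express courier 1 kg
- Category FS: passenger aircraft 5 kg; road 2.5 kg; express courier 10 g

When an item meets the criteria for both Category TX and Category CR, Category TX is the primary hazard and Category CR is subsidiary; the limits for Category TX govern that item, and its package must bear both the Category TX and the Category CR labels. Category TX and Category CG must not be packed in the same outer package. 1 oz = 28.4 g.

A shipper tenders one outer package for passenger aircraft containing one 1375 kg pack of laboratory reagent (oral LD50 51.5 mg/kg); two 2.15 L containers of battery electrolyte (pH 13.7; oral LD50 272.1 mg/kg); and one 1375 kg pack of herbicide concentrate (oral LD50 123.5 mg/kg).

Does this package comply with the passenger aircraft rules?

Oral LD50 51.5 mg/kg meets the Category TX criterion (Toxic), so the laboratory reagent is Category TX.
The battery electrolyte has pH 13.7, which is ≥ 12, so it is Category CR (Corrosive).
Herbicide concentrate: oral LD50 123.5 mg/kg < 200 mg/kg → Category TX (Toxic).
Total Category TX: 1375 kg + 1375 kg = 2750 kg.
That exceeds the Category TX passenger aircraft limit of 2500 kg.
Category CR quantity: two 2.15 L containers = 4.3 L.
4.3 L is within the passenger aircraft limit of 5 L for Category CR.
The segregation rule (Category TX with Category CG) does not apply to Category TX with Category CR.

No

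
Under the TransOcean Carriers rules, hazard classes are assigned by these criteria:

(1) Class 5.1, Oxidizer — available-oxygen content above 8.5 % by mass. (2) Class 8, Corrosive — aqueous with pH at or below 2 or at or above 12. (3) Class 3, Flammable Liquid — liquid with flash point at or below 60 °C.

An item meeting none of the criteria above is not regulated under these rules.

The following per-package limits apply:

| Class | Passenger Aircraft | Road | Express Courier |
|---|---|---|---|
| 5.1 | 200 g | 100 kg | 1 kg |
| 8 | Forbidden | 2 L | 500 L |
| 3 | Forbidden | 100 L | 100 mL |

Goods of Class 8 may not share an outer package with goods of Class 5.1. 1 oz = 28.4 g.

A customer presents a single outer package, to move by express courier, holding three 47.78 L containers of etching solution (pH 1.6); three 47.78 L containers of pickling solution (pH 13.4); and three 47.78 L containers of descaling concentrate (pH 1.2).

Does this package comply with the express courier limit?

With pH 1.6 (≤ 2), the etching solution falls in Class 8.
Pickling solution: pH 13.4 ≥ 12 → Class 8 (Corrosive).
The descaling concentrate has pH 1.2, which is ≤ 2, so it is Class 8 (Corrosive).
Total Class 8: (three 47.78 L containers = 143.34 L) + (three 47.78 L containers = 143.34 L) + (three 47.78 L containers = 143.34 L) = 430.02 L.
430.02 L is within the express courier limit of 500 L for Class 8.

Yes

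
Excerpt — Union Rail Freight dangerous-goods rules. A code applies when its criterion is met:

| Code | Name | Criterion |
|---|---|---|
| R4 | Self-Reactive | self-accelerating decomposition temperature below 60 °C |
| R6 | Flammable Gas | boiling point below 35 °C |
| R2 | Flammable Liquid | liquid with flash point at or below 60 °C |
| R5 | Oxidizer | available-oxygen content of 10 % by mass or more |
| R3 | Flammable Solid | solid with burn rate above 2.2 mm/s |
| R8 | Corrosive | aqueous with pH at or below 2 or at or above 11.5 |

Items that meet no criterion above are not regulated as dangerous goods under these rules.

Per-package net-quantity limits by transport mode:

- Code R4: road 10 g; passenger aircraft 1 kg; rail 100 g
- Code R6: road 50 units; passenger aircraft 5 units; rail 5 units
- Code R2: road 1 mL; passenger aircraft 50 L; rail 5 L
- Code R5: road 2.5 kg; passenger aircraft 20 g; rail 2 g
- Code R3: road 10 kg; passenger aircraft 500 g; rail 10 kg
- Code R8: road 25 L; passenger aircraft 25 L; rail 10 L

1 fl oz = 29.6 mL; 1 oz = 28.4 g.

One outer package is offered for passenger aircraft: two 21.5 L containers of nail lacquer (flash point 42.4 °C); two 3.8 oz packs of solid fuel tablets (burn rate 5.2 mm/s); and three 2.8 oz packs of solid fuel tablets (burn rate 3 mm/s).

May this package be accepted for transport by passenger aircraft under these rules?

Yes

Flash point 42.4 °C meets the Code R2 criterion (Flammable Liquid), so the nail lacquer is Code R2.
With burn rate 5.2 mm/s (> 2.2 mm/s), the solid fuel tablets fall in Code R3.
With burn rate 3 mm/s (> 2.2 mm/s), the solid fuel tablets fall in Code R3.
Code R3 net quantity: (two 3.8 oz packs = 215.84 g) + (three 2.8 oz packs = 238.56 g) = 454.4 g.
454.4 g ≤ 500 g (passenger aircraft limit, Code R3) — within limit.
Code R2 quantity: two 21.5 L containers = 43 L.
43 L is within the passenger aircraft limit of 50 L for Code R2.
Every hazard code is within its passenger aircraft limit and no segregation rule is violated.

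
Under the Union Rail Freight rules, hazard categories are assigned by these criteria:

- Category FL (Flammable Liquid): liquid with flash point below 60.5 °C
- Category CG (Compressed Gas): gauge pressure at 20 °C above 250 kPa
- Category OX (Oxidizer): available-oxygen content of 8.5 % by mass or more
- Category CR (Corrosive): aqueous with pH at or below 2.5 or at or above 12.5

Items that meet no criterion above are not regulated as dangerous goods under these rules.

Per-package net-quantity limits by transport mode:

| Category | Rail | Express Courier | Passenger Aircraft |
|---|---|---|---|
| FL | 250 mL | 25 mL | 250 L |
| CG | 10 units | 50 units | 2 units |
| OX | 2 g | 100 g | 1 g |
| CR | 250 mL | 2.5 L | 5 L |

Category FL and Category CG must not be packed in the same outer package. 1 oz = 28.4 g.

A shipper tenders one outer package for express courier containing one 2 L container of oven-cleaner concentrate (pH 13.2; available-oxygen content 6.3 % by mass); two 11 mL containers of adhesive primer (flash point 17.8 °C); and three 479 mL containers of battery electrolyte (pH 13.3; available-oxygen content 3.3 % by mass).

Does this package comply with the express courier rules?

The oven-cleaner concentrate has pH 13.2, which is ≥ 12.5, so it is Category CR (Corrosive).
With flash point 17.8 °C (< 60.5 °C), the adhesive primer falls in Category FL.
Battery electrolyte: pH 13.3 ≥ 12.5 → Category CR (Corrosive).
Total Category CR: 2 L + (three 479 mL containers = 1.437 L) = 3.437 L.
3.437 L > 2.5 L (express courier limit, Category CR) — over the limit.
Category FL quantity: two 11 mL containers = 22 mL.
That is within the Category FL express courier limit of 25 mL.
The segregation rule (Category FL with Category CG) does not apply to Category CR with Category FL.

No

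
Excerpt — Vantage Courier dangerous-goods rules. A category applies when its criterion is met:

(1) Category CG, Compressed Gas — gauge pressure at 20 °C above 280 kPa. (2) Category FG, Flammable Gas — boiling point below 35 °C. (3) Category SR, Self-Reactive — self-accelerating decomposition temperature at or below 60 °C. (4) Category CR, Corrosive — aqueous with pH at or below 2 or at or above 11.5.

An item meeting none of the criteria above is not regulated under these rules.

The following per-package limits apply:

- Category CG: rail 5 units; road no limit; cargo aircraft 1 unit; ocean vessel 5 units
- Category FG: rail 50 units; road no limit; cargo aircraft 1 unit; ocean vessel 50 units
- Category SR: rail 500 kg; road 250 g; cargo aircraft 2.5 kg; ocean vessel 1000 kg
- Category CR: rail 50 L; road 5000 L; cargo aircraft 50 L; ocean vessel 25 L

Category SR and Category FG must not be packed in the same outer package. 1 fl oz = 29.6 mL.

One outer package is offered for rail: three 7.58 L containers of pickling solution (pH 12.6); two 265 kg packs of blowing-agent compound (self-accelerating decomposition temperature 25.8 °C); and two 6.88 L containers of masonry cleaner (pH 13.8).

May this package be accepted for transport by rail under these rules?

The pickling solution has pH 12.6, which is ≥ 11.5, so it is Category CR (Corrosive).
Self-accelerating decomposition temperature 25.8 °C meets the Category SR criterion (Self-Reactive), so the blowing-agent compound is Category SR.
pH 13.8 meets the Category CR criterion (Corrosive), so the masonry cleaner is Category CR.
Category SR quantity: two 265 kg packs = 530 kg.
530 kg exceeds the rail limit of 500 kg for Category SR.
Total Category CR: (three 7.58 L containers = 22.74 L) + (two 6.88 L containers = 13.76 L) = 36.5 L.
36.5 L ≤ 50 L (rail limit, Category CR) — within limit.
The segregation rule (Category SR with Category FG) does not apply to Category SR with Category CR.

No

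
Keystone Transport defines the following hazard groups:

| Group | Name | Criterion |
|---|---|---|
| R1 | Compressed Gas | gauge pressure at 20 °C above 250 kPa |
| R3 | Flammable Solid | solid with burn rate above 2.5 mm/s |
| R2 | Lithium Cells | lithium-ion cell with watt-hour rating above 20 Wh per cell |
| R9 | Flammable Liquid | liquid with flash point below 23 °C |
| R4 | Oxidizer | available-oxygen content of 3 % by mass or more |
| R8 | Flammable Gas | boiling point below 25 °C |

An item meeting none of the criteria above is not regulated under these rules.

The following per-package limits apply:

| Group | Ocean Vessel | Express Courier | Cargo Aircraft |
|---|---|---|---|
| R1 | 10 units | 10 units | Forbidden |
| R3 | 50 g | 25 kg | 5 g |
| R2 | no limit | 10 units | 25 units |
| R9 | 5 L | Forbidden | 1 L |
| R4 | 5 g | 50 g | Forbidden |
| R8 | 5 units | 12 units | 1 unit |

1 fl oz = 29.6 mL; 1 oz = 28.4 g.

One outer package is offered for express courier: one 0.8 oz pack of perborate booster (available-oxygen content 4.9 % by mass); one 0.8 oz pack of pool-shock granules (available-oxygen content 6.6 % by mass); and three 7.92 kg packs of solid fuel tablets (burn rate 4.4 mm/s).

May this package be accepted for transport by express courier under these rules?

With available-oxygen content 4.9 % by mass (≥ 3 % by mass), the perborate booster falls in Group R4.
With available-oxygen content 6.6 % by mass (≥ 3 % by mass), the pool-shock granules fall in Group R4.
The solid fuel tablets have burn rate 4.4 mm/s, which is > 2.5 mm/s, so they are Group R3 (Flammable Solid).
Total Group R4: (one 0.8 oz pack = 22.72 g) + (one 0.8 oz pack = 22.72 g) = 45.44 g.
45.44 g is within the express courier limit of 50 g for Group R4.
Group R3 quantity: three 7.92 kg packs = 23.76 kg.
23.76 kg ≤ 25 kg (express courier limit, Group R3) — within limit.
Every hazard group is within its express courier limit and no segregation rule is violated.

Yes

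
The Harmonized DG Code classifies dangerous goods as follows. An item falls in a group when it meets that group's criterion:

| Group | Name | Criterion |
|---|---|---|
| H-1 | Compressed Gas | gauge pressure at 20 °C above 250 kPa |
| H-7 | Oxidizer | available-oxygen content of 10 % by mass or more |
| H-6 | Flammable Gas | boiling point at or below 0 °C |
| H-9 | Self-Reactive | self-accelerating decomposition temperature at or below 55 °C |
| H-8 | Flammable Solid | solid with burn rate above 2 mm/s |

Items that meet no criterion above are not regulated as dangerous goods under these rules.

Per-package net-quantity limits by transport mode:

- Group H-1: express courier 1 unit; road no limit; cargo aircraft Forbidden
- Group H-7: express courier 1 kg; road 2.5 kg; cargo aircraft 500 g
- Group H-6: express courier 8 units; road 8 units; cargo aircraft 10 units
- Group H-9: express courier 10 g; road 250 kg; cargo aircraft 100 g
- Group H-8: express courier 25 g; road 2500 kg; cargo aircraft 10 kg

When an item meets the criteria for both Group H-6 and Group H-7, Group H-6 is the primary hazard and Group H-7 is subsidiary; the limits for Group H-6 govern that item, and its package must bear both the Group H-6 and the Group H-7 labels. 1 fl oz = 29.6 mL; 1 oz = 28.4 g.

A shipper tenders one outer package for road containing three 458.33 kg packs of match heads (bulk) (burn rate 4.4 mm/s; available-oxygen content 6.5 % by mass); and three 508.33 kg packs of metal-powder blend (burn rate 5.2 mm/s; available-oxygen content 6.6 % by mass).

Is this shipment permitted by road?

No

Burn rate 4.4 mm/s meets the Group H-8 criterion (Flammable Solid), so the match heads (bulk) are Group H-8.
The metal-powder blend has burn rate 5.2 mm/s, which is > 2 mm/s, so it is Group H-8 (Flammable Solid).
Group H-8 net quantity: (three 458.33 kg packs = 1374.99 kg) + (three 508.33 kg packs = 1524.99 kg) = 2899.98 kg.
2899.98 kg exceeds the road limit of 2500 kg for Group H-8.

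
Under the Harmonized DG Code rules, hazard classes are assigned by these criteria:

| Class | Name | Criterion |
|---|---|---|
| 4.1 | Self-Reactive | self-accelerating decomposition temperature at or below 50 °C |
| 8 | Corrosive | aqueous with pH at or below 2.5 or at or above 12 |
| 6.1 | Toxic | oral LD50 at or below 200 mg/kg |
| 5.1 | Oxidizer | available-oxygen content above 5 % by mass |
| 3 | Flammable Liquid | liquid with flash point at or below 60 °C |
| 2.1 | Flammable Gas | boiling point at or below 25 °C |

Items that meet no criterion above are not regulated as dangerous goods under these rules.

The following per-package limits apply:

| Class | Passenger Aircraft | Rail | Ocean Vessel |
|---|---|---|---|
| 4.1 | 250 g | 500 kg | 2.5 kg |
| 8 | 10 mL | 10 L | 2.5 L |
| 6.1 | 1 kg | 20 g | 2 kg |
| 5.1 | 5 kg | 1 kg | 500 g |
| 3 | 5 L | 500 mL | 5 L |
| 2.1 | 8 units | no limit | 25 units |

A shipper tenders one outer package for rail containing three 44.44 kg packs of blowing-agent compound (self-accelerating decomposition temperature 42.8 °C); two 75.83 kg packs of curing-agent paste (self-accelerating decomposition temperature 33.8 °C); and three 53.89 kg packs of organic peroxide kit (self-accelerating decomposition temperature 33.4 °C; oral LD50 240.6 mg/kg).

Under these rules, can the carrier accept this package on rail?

Yes

With self-accelerating decomposition temperature 42.8 °C (≤ 50 °C), the blowing-agent compound falls in Class 4.1.
Self-accelerating decomposition temperature 33.8 °C meets the Class 4.1 criterion (Self-Reactive), so the curing-agent paste is Class 4.1.
Organic peroxide kit: self-accelerating decomposition temperature 33.4 °C ≤ 50 °C → Class 4.1 (Self-Reactive).
Class 4.1 net quantity: (three 44.44 kg packs = 133.32 kg) + (two 75.83 kg packs = 151.66 kg) + (three 53.89 kg packs = 161.67 kg) = 446.65 kg.
446.65 kg is within the rail limit of 500 kg for Class 4.1.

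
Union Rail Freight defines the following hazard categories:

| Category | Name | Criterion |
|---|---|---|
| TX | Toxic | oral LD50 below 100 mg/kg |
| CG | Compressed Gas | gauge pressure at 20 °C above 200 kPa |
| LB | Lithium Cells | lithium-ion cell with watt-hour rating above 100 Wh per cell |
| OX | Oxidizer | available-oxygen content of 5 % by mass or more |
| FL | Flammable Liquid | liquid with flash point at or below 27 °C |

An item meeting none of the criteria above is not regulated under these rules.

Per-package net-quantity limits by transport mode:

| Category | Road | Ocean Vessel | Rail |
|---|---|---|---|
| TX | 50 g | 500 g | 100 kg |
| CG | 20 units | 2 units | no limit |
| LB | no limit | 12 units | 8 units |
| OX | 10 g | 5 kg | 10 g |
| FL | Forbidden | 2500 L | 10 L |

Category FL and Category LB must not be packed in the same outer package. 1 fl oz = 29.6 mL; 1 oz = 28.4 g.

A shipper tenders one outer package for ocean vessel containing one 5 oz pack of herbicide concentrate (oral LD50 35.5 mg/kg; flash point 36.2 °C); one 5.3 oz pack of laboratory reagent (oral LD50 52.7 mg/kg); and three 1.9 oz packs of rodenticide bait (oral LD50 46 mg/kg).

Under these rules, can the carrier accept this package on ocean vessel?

Yes

Herbicide concentrate: oral LD50 35.5 mg/kg < 100 mg/kg → Category TX (Toxic).
The laboratory reagent has oral LD50 52.7 mg/kg, which is < 100 mg/kg, so it is Category TX (Toxic).
The rodenticide bait has oral LD50 46 mg/kg, which is < 100 mg/kg, so it is Category TX (Toxic).
Category TX net quantity: (one 5 oz pack = 142 g) + (one 5.3 oz pack = 150.52 g) + (three 1.9 oz packs = 161.88 g) = 454.4 g.
That is within the Category TX ocean vessel limit of 500 g.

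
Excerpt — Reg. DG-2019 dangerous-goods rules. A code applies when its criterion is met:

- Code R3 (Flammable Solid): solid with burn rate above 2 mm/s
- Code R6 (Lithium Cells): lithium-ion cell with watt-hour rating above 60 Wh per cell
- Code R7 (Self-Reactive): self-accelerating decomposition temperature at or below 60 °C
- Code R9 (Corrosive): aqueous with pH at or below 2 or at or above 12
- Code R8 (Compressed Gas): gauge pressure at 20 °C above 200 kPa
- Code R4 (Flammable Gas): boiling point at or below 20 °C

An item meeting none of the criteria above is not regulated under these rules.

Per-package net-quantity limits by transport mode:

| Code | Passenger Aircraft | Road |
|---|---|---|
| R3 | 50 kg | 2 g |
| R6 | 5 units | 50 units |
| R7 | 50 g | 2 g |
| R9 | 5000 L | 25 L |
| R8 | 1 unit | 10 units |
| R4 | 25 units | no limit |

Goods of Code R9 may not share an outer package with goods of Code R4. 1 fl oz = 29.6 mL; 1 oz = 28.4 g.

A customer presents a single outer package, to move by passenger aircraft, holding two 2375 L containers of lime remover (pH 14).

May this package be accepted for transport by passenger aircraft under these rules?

Yes

The lime remover has pH 14, which is ≥ 12, so it is Code R9 (Corrosive).
Code R9 quantity: two 2375 L containers = 4750 L.
That is within the Code R9 passenger aircraft limit of 5000 L.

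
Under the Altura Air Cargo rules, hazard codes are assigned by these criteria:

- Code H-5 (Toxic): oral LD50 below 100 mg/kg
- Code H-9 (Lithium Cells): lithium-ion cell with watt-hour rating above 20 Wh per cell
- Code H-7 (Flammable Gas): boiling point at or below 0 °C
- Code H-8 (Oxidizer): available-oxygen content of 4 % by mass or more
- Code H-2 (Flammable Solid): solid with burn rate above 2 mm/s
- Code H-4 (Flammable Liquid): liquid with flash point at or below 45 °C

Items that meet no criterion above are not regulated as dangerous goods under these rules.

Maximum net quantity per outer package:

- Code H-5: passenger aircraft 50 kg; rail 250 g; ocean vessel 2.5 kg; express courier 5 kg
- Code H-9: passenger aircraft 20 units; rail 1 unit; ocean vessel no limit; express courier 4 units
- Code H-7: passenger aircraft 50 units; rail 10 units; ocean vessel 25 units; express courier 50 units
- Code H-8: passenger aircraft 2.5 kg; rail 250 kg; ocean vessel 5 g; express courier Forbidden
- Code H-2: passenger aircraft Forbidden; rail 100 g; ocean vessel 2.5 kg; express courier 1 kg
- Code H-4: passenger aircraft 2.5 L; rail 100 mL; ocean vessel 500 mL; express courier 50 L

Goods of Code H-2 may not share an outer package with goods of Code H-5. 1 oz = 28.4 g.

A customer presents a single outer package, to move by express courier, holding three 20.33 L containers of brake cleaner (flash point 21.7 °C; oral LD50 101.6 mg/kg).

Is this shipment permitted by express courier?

No

The brake cleaner has flash point 21.7 °C, which is ≤ 45 °C, so it is Code H-4 (Flammable Liquid).
Code H-4 quantity: three 20.33 L containers = 60.99 L.
That exceeds the Code H-4 express courier limit of 50 L.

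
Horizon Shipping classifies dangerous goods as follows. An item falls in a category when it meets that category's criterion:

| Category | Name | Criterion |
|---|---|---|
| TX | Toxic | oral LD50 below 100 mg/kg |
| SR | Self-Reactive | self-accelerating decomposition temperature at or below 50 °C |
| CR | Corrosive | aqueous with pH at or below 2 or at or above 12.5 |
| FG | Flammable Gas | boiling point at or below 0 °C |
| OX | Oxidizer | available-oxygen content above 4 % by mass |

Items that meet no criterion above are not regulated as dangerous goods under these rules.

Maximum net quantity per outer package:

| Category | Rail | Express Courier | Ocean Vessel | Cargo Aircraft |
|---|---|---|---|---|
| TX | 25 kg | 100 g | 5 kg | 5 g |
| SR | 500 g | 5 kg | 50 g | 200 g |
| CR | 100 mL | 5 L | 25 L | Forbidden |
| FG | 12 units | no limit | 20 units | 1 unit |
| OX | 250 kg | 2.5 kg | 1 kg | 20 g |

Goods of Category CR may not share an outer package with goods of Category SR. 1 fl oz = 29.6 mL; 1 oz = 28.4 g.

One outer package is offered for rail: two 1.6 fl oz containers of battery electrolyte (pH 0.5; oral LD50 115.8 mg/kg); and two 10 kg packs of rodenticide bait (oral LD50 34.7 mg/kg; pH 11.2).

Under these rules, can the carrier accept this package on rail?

Yes

Battery electrolyte: pH 0.5 ≤ 2 → Category CR (Corrosive).
Rodenticide bait: oral LD50 34.7 mg/kg < 100 mg/kg → Category TX (Toxic).
Category CR quantity: two 1.6 fl oz containers = 94.72 mL.
94.72 mL is within the rail limit of 100 mL for Category CR.
Category TX quantity: two 10 kg packs = 20 kg.
That is within the Category TX rail limit of 25 kg.
The segregation rule (Category CR with Category SR) does not apply to Category CR with Category TX.
Every hazard category is within its rail limit and no segregation rule is violated.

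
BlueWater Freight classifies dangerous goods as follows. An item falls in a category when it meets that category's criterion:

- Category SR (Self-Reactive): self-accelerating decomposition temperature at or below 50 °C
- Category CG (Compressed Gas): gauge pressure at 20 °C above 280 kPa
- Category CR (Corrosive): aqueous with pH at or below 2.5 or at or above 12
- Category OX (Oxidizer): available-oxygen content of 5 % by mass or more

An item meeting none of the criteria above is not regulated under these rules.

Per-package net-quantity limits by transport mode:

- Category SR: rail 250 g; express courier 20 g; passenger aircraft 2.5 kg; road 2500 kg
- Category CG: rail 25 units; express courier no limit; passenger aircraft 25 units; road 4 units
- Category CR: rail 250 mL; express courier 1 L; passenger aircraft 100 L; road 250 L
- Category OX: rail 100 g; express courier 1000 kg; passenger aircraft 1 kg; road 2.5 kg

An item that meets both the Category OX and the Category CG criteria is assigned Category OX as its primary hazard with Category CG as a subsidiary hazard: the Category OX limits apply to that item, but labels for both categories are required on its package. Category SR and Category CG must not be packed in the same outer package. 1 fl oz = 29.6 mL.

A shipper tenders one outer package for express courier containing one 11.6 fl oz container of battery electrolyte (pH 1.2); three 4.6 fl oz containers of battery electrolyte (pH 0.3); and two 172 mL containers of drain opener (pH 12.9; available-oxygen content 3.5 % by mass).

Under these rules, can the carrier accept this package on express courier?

No

Battery electrolyte: pH 1.2 ≤ 2.5 → Category CR (Corrosive).
The battery electrolyte has pH 0.3, which is ≤ 2.5, so it is Category CR (Corrosive).
With pH 12.9 (≥ 12), the drain opener falls in Category CR.
Total Category CR: (one 11.6 fl oz container = 343.36 mL) + (three 4.6 fl oz containers = 408.48 mL) + (two 172 mL containers = 344 mL) = 1095.84 mL.
1095.84 mL exceeds the express courier limit of 1 L for Category CR.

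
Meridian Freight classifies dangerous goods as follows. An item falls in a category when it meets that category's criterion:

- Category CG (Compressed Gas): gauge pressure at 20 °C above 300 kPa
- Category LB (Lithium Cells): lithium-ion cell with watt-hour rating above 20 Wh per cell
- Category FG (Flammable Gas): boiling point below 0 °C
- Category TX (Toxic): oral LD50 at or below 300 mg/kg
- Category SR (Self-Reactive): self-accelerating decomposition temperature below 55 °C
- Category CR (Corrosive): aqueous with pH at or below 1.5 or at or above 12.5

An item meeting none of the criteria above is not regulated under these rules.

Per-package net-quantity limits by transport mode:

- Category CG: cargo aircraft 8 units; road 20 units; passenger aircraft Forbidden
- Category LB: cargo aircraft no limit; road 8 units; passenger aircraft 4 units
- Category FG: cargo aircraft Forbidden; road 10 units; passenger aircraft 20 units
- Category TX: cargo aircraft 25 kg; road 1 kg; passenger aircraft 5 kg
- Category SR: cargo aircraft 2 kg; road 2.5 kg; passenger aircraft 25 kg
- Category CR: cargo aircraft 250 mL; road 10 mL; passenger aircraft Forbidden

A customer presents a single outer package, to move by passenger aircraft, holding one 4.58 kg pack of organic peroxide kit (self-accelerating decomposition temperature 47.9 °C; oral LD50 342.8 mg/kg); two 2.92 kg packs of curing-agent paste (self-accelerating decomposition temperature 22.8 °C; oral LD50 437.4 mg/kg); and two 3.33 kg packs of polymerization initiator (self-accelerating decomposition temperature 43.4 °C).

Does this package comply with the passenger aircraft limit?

Self-accelerating decomposition temperature 47.9 °C meets the Category SR criterion (Self-Reactive), so the organic peroxide kit is Category SR.
Curing-agent paste: self-accelerating decomposition temperature 22.8 °C < 55 °C → Category SR (Self-Reactive).
Polymerization initiator: self-accelerating decomposition temperature 43.4 °C < 55 °C → Category SR (Self-Reactive).
Category SR net quantity: 4.58 kg + (two 2.92 kg packs = 5.84 kg) + (two 3.33 kg packs = 6.66 kg) = 17.08 kg.
17.08 kg ≤ 25 kg (passenger aircraft limit, Category SR) — within limit.

Yes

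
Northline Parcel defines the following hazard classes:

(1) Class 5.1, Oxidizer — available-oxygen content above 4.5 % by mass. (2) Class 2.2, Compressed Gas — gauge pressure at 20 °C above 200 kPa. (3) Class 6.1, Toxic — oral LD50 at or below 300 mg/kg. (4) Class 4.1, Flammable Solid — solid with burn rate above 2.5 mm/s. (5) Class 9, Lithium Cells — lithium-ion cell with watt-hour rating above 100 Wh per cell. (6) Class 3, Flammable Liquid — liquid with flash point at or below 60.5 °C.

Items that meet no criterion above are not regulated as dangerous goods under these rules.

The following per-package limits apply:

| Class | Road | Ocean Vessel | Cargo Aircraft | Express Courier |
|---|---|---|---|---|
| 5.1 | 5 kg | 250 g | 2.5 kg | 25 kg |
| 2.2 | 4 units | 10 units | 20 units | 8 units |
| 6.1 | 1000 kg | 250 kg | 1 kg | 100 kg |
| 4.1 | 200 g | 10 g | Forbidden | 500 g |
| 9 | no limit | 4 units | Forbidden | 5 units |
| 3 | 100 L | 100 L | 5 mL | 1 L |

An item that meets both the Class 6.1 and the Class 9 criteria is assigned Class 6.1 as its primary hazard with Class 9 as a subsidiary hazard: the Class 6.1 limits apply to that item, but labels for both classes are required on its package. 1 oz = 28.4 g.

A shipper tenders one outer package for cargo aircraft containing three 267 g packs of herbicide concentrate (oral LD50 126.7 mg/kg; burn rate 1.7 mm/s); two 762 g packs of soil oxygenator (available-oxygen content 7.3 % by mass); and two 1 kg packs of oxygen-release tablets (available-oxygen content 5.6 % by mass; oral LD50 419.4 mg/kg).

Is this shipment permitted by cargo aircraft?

With oral LD50 126.7 mg/kg (≤ 300 mg/kg), the herbicide concentrate falls in Class 6.1.
With available-oxygen content 7.3 % by mass (> 4.5 % by mass), the soil oxygenator falls in Class 5.1.
With available-oxygen content 5.6 % by mass (> 4.5 % by mass), the oxygen-release tablets fall in Class 5.1.
Total Class 5.1: (two 762 g packs = 1.524 kg) + (two 1 kg packs = 2 kg) = 3.524 kg.
3.524 kg > 2.5 kg (cargo aircraft limit, Class 5.1) — over the limit.
Class 6.1 quantity: three 267 g packs = 801 g.
That is within the Class 6.1 cargo aircraft limit of 1 kg.

No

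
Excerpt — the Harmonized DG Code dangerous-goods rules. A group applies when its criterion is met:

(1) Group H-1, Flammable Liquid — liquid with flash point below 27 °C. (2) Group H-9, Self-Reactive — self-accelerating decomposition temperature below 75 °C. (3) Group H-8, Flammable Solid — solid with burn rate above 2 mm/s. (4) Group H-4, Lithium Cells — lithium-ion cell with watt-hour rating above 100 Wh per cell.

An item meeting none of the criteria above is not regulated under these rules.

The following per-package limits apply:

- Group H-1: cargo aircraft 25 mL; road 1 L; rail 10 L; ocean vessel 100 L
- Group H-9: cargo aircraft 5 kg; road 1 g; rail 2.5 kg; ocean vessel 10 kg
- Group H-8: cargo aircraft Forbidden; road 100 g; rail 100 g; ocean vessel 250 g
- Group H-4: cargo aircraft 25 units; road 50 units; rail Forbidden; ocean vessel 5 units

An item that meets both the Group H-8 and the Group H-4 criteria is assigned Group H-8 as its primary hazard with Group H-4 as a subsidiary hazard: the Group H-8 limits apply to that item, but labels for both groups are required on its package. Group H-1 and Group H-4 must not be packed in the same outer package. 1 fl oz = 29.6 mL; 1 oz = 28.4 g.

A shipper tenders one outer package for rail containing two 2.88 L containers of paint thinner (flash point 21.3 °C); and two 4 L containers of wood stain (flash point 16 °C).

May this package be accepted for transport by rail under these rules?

With flash point 21.3 °C (< 27 °C), the paint thinner falls in Group H-1.
Flash point 16 °C meets the Group H-1 criterion (Flammable Liquid), so the wood stain is Group H-1.
Group H-1 net quantity: (two 2.88 L containers = 5.76 L) + (two 4 L containers = 8 L) = 13.76 L.
That exceeds the Group H-1 rail limit of 10 L.

No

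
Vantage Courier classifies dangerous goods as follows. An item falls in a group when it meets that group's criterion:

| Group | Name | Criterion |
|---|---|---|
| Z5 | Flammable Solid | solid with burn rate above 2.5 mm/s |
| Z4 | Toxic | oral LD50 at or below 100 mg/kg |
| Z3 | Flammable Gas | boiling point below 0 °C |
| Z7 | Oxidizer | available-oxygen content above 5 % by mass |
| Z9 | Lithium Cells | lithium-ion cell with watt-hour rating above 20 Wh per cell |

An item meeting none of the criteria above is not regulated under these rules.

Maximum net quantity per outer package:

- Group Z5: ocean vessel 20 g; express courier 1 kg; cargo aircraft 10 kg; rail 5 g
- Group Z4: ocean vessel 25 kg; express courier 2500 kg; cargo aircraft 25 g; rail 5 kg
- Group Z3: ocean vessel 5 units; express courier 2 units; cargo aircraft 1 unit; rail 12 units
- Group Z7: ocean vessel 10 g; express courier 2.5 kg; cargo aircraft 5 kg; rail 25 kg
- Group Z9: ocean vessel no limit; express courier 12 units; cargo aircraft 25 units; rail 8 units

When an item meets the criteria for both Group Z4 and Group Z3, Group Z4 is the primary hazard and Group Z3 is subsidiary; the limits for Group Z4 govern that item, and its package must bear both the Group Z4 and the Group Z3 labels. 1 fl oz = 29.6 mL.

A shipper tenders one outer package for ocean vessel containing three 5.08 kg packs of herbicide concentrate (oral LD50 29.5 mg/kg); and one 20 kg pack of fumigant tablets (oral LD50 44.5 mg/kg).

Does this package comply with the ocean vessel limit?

Oral LD50 29.5 mg/kg meets the Group Z4 criterion (Toxic), so the herbicide concentrate is Group Z4.
Fumigant tablets: oral LD50 44.5 mg/kg ≤ 100 mg/kg → Group Z4 (Toxic).
Group Z4 net quantity: (three 5.08 kg packs = 15.24 kg) + 20 kg = 35.24 kg.
35.24 kg exceeds the ocean vessel limit of 25 kg for Group Z4.

No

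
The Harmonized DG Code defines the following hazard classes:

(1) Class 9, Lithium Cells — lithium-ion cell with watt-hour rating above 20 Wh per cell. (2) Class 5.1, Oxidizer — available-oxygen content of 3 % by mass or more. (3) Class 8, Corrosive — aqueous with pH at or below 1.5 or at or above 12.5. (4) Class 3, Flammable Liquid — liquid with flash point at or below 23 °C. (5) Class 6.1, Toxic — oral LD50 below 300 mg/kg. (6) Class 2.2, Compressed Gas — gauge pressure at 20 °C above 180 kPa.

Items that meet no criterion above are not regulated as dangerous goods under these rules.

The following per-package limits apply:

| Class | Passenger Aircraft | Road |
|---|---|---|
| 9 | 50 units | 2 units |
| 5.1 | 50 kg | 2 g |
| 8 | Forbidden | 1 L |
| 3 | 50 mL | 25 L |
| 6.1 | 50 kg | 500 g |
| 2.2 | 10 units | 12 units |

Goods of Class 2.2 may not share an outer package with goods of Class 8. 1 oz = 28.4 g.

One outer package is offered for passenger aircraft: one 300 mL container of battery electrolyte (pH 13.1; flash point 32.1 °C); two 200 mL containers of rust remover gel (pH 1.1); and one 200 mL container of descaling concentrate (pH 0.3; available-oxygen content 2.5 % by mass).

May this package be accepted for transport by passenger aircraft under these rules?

The battery electrolyte has pH 13.1, which is ≥ 12.5, so it is Class 8 (Corrosive).
With pH 1.1 (≤ 1.5), the rust remover gel falls in Class 8.
Descaling concentrate: pH 0.3 ≤ 1.5 → Class 8 (Corrosive).
Class 8 net quantity: 300 mL + (two 200 mL containers = 400 mL) + 200 mL = 900 mL.
Class 8 is Forbidden by passenger aircraft.

No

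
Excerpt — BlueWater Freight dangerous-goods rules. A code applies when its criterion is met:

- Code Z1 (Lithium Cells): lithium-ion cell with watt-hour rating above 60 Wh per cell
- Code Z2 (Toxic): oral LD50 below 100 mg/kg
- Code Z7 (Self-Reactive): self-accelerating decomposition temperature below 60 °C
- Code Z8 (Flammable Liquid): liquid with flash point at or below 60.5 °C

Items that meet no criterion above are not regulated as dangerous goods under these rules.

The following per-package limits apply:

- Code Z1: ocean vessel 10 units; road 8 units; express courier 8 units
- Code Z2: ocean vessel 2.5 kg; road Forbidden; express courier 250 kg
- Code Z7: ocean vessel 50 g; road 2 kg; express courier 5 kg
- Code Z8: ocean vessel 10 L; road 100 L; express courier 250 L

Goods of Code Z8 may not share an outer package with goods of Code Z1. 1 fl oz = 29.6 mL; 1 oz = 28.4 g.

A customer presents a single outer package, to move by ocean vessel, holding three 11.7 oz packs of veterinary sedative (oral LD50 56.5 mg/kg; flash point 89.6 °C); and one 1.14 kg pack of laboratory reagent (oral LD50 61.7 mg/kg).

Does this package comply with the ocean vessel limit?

The veterinary sedative has oral LD50 56.5 mg/kg, which is < 100 mg/kg, so it is Code Z2 (Toxic).
Laboratory reagent: oral LD50 61.7 mg/kg < 100 mg/kg → Code Z2 (Toxic).
Code Z2 net quantity: (three 11.7 oz packs = 996.84 g) + 1.14 kg = 2136.84 g.
2136.84 g is within the ocean vessel limit of 2.5 kg for Code Z2.

Yes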